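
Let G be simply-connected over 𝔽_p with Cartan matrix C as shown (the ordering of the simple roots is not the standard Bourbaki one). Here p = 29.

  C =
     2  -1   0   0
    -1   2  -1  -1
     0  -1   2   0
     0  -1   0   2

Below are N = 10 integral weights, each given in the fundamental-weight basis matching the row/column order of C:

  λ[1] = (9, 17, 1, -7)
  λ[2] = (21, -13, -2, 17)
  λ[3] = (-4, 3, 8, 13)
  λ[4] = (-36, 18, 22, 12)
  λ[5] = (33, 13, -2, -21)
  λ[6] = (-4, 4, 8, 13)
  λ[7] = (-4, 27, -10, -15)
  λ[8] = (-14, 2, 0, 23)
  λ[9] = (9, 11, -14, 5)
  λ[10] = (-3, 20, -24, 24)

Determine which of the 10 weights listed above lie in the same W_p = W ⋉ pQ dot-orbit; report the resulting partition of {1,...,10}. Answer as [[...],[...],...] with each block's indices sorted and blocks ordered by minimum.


Cartan matrix: type D_4 (|W|=192); un-permuting the 4 rows.

λ_j+ρ reflected into Ā_29 (⟨·,θ^∨⟩≤29); 4-tuples as given:

    λ_1+ρ ↦ (9, 1, 1, 5)
    λ_2+ρ ↦ (9, 1, 12, 5)
    λ_3+ρ ↦ (3, 1, 9, 14)
    λ_4+ρ ↦ (3, 3, 3, 7)
    λ_5+ρ ↦ (9, 1, 12, 5)
    λ_6+ρ ↦ (3, 1, 9, 14)
    λ_7+ρ ↦ (3, 1, 9, 14)
    λ_8+ρ ↦ (3, 1, 9, 14)
    λ_9+ρ ↦ (9, 1, 12, 5)
    λ_10+ρ ↦ (13, 2, 4, 6)

These 10 weights hit 5 W_29-dot-orbits; sizes (1, 3, 4, 1, 1):

[[1], [2, 5, 9], [3, 6, 7, 8], [4], [10]]


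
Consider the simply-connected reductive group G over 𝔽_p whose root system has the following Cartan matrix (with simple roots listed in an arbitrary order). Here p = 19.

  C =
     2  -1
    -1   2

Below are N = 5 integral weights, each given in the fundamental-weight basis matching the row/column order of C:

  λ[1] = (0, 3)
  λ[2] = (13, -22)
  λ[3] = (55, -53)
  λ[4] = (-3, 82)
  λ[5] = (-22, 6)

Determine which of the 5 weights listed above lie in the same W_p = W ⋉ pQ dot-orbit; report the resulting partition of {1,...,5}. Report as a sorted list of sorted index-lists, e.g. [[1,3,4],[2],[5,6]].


Type A_2, rank 2, |W|=6; reorder rows/cols to standard.

λ_j+ρ reflected into Ā_19 (⟨·,θ^∨⟩≤19); 2-tuples as given:

  [1] (1, 4) · [2] (5, 12) · [3] (1, 4) · [4] (5, 12) · [5] (5, 12)

2 distinct reps among the 5 weights ⇒ 2 W_19-linkage classes:

[[1, 3], [2, 4, 5]]


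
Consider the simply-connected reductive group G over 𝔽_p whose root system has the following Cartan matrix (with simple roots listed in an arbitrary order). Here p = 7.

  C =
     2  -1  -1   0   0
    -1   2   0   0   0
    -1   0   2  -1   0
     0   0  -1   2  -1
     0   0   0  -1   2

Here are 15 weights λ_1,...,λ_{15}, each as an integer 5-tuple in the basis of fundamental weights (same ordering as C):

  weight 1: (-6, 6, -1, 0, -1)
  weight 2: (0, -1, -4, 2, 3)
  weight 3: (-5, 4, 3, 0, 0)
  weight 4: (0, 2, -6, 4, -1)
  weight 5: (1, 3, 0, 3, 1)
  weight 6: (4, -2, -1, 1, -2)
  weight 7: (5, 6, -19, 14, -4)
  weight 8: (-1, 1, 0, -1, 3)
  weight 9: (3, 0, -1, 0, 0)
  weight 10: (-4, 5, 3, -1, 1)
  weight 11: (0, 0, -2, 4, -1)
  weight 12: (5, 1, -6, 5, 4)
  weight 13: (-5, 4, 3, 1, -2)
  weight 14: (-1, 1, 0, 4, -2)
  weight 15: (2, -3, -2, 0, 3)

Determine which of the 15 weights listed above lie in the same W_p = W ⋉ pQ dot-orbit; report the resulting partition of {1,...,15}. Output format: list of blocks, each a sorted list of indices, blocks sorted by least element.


Cartan matrix: type A_5 (|W|=720); un-permuting the 5 rows.

λ_j+ρ reflected into Ā_7 (⟨·,θ^∨⟩≤7); 5-tuples as given:

    [1] (0, 2, 1, 0, 4)
    [2] (0, 2, 1, 0, 4)
    [3] (4, 1, 0, 1, 1)
    [4] (3, 1, 1, 0, 0)
    [5] (0, 2, 1, 0, 4)
    [6] (4, 1, 0, 1, 1)
    [7] (3, 1, 1, 0, 0)
    [8] (0, 2, 1, 0, 4)
    [9] (4, 1, 0, 1, 1)
    [10] (3, 1, 1, 0, 0)
    [11] (0, 1, 1, 4, 0)
    [12] (4, 1, 0, 1, 1)
    [13] (4, 1, 0, 1, 1)
    [14] (0, 1, 1, 4, 0)
    [15] (0, 2, 1, 0, 4)

These 15 weights hit 4 W_7-dot-orbits; sizes (5, 5, 3, 2):

[[1, 2, 5, 8, 15], [3, 6, 9, 12, 13], [4, 7, 10], [11, 14]]


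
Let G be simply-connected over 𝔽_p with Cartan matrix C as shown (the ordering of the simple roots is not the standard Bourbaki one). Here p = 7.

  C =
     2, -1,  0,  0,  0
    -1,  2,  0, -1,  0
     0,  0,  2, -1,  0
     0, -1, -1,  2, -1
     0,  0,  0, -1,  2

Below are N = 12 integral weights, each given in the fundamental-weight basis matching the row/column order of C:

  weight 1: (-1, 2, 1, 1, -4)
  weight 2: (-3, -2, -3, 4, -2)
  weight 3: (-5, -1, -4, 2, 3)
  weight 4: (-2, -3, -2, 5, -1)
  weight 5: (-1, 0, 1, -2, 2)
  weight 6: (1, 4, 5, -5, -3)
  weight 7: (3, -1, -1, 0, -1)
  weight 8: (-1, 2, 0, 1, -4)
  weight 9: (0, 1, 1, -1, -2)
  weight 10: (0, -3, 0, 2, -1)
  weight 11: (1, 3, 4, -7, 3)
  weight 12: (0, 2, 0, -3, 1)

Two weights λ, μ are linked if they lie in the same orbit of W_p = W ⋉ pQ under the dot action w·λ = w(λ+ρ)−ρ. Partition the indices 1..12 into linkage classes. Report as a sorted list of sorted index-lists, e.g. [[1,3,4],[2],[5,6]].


D_5 Cartan matrix, 5 simple roots permuted; ρ=(1,1,1,1,1).

W_7-reps of the 12 weights in Ā_7 (same 5-coord order as C):

  [1] (0, 0, 1, 1, 2) · [2] (1, 1, 1, 1, 0) · [3] (0, 0, 1, 3, 0) · [4] (1, 1, 1, 1, 0) · [5] (0, 0, 1, 1, 2) · [6] (0, 1, 0, 0, 4) · [7] (4, 0, 0, 1, 0) · [8] (0, 1, 0, 1, 2) · [9] (1, 1, 1, 1, 0) · [10] (1, 1, 1, 1, 0) · [11] (0, 0, 1, 1, 2) · [12] (1, 1, 1, 1, 0)

Grouping the 12 weights by Ā_7-representative: 6 linkage classes.

[[1, 5, 11], [2, 4, 9, 10, 12], [3], [6], [7], [8]]


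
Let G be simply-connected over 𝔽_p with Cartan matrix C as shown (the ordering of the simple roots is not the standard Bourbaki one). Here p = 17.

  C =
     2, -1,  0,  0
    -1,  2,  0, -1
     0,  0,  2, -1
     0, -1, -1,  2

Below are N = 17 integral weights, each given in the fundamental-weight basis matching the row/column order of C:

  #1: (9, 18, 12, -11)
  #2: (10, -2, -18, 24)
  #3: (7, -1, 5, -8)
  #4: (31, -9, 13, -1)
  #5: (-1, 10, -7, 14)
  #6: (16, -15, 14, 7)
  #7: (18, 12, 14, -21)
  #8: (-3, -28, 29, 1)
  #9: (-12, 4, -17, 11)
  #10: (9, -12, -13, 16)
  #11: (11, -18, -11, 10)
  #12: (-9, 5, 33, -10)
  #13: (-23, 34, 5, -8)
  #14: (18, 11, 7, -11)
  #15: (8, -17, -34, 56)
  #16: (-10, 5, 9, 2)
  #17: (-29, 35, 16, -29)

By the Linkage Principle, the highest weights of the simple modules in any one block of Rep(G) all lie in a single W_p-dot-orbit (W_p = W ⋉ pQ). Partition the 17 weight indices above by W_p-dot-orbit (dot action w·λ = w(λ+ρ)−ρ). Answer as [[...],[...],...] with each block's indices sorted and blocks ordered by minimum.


Root system A_4: the 4×4 matrix C matches after relabeling.

Each λ_j+ρ reduced to Ā_17; 4-tuples below use C's row order:

  λ_1 → (3, 2, 8, 2)
  λ_2 → (1, 6, 0, 1)
  λ_3 → (1, 6, 0, 1)
  λ_4 → (4, 3, 8, 0)
  λ_5 → (6, 2, 0, 6)
  λ_6 → (6, 2, 0, 6)
  λ_7 → (3, 2, 8, 2)
  λ_8 → (3, 2, 8, 2)
  λ_9 → (1, 4, 6, 6)
  λ_10 → (1, 4, 6, 6)
  λ_11 → (1, 4, 6, 6)
  λ_12 → (6, 2, 0, 6)
  λ_13 → (1, 4, 6, 6)
  λ_14 → (3, 2, 8, 2)
  λ_15 → (1, 6, 0, 1)
  λ_16 → (4, 3, 8, 0)
  λ_17 → (6, 2, 0, 6)

These 17 weights hit 5 W_17-dot-orbits; sizes (4, 3, 2, 4, 4):

[[1, 7, 8, 14], [2, 3, 15], [4, 16], [5, 6, 12, 17], [9, 10, 11, 13]]


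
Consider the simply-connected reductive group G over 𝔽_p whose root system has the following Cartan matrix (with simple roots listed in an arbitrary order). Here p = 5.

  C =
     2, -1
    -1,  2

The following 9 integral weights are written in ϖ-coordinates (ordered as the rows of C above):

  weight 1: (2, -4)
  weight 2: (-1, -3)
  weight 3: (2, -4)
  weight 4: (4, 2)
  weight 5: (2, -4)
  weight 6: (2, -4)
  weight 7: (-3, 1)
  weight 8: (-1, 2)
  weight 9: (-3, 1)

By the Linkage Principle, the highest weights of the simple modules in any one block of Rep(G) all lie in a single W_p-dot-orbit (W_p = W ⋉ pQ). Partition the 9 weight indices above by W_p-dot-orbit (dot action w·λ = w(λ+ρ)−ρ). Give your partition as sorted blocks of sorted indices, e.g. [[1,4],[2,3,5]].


Type A_2, rank 2, |W|=6; reorder rows/cols to standard.

Ā_5 reps of the 9 weights (A_2, coords as presented):

  1: (0, 3)
  2: (2, 0)
  3: (0, 3)
  4: (2, 0)
  5: (0, 3)
  6: (0, 3)
  7: (2, 0)
  8: (0, 3)
  9: (2, 0)

The 9 indices split into 2 linkage classes (same alcove rep ⇔ same W_5-dot-orbit):

[[1, 3, 5, 6, 8], [2, 4, 7, 9]]


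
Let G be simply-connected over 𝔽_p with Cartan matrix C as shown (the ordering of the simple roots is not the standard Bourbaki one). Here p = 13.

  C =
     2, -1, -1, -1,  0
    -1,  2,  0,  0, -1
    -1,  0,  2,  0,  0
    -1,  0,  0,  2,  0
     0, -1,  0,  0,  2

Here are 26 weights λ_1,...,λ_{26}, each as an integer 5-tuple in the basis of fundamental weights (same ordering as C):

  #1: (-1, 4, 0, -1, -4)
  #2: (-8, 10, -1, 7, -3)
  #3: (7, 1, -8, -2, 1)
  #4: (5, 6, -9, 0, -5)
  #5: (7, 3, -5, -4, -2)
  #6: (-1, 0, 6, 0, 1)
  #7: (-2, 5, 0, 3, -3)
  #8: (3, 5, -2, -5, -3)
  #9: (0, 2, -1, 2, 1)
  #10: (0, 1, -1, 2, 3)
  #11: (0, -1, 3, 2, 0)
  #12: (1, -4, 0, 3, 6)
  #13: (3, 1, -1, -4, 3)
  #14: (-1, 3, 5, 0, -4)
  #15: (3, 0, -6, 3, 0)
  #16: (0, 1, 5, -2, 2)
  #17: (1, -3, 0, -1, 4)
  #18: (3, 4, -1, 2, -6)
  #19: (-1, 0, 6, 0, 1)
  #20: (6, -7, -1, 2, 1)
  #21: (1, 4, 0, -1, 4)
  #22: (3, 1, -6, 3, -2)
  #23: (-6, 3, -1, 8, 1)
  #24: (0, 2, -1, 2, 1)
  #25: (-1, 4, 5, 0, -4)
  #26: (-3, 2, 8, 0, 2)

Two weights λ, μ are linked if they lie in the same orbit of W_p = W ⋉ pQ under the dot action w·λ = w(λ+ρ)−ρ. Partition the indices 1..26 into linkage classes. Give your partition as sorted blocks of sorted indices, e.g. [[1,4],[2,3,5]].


Dynkin diagram of C (from the 8 off-diagonal −1 entries): D_5.

W_13-reps of the 26 weights in Ā_13 (same 5-coord order as C):

    λ_1+ρ ↦ (0, 2, 1, 0, 3)
    λ_2+ρ ↦ (0, 1, 7, 1, 2)
    λ_3+ρ ↦ (0, 1, 7, 1, 2)
    λ_4+ρ ↦ (0, 1, 6, 1, 3)
    λ_5+ρ ↦ (1, 0, 4, 3, 1)
    λ_6+ρ ↦ (0, 1, 7, 1, 2)
    λ_7+ρ ↦ (1, 3, 0, 3, 2)
    λ_8+ρ ↦ (1, 3, 0, 3, 2)
    λ_9+ρ ↦ (1, 3, 0, 3, 2)
    λ_10+ρ ↦ (1, 2, 0, 3, 4)
    λ_11+ρ ↦ (1, 0, 4, 3, 1)
    λ_12+ρ ↦ (1, 2, 0, 3, 4)
    λ_13+ρ ↦ (1, 2, 0, 3, 4)
    λ_14+ρ ↦ (0, 1, 6, 1, 3)
    λ_15+ρ ↦ (1, 0, 4, 3, 1)
    λ_16+ρ ↦ (0, 1, 6, 1, 3)
    λ_17+ρ ↦ (0, 2, 1, 0, 3)
    λ_18+ρ ↦ (1, 3, 0, 3, 2)
    λ_19+ρ ↦ (0, 1, 7, 1, 2)
    λ_20+ρ ↦ (1, 2, 0, 3, 4)
    λ_21+ρ ↦ (0, 2, 1, 0, 3)
    λ_22+ρ ↦ (1, 0, 4, 3, 1)
    λ_23+ρ ↦ (1, 0, 4, 3, 1)
    λ_24+ρ ↦ (1, 3, 0, 3, 2)
    λ_25+ρ ↦ (0, 1, 6, 1, 3)
    λ_26+ρ ↦ (0, 1, 7, 1, 2)

Linkage partition of the 26 weights (6 classes, p=13):

[[1, 17, 21], [2, 3, 6, 19, 26], [4, 14, 16, 25], [5, 11, 15, 22, 23], [7, 8, 9, 18, 24], [10, 12, 13, 20]]


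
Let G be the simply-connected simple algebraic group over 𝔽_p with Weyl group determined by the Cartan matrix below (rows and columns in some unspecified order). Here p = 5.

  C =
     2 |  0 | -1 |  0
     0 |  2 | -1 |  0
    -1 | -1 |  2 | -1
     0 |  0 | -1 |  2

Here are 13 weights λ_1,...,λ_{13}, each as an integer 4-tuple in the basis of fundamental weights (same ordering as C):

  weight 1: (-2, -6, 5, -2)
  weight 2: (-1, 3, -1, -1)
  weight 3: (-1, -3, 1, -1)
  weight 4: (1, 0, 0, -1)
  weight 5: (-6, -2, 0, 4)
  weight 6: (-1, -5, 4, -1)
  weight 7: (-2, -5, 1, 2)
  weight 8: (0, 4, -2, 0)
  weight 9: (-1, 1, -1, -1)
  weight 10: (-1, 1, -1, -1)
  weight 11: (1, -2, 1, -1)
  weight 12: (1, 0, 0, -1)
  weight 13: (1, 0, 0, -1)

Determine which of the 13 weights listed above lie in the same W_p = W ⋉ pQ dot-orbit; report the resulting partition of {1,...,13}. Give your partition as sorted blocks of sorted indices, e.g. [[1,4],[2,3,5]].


Type D_4, rank 4, |W|=192; reorder rows/cols to standard.

Each λ_j+ρ reduced to Ā_5; 4-tuples below use C's row order:

    1: (0, 4, 0, 0)
    2: (0, 4, 0, 0)
    3: (0, 2, 0, 0)
    4: (2, 1, 1, 0)
    5: (0, 4, 0, 0)
    6: (0, 4, 0, 0)
    7: (2, 1, 1, 0)
    8: (0, 4, 0, 0)
    9: (0, 2, 0, 0)
    10: (0, 2, 0, 0)
    11: (2, 1, 1, 0)
    12: (2, 1, 1, 0)
    13: (2, 1, 1, 0)

3 distinct reps among the 13 weights ⇒ 3 W_5-linkage classes:

[[1, 2, 5, 6, 8], [3, 9, 10], [4, 7, 11, 12, 13]]


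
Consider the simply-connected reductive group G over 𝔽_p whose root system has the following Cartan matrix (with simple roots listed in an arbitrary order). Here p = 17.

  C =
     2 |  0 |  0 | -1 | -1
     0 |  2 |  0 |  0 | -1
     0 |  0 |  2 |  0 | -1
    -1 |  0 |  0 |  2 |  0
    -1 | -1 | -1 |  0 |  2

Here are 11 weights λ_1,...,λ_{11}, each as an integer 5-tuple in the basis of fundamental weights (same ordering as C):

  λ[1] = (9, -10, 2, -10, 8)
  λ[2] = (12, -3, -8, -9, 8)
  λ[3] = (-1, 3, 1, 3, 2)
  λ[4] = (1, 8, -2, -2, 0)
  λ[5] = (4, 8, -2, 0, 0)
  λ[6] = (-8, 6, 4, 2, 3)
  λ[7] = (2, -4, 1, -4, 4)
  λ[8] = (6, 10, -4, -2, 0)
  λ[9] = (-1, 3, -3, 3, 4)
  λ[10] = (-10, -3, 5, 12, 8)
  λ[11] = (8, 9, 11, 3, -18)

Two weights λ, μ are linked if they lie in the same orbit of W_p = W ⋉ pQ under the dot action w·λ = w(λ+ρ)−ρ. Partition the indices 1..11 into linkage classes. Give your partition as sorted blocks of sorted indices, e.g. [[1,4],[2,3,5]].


D_5 Cartan matrix, 5 simple roots permuted; ρ=(1,1,1,1,1).

Each λ_j+ρ reduced to Ā_17; 5-tuples below use C's row order:

    λ_1+ρ ↦ (0, 4, 2, 4, 3)
    λ_2+ρ ↦ (0, 3, 2, 3, 2)
    λ_3+ρ ↦ (0, 4, 2, 4, 3)
    λ_4+ρ ↦ (1, 9, 1, 1, 0)
    λ_5+ρ ↦ (1, 9, 1, 1, 0)
    λ_6+ρ ↦ (0, 4, 2, 4, 3)
    λ_7+ρ ↦ (0, 3, 2, 3, 2)
    λ_8+ρ ↦ (1, 9, 1, 1, 0)
    λ_9+ρ ↦ (0, 4, 2, 4, 3)
    λ_10+ρ ↦ (2, 0, 4, 2, 0)
    λ_11+ρ ↦ (0, 4, 2, 4, 3)

4 distinct reps among the 11 weights ⇒ 4 W_17-linkage classes:

[[1, 3, 6, 9, 11], [2, 7], [4, 5, 8], [10]]


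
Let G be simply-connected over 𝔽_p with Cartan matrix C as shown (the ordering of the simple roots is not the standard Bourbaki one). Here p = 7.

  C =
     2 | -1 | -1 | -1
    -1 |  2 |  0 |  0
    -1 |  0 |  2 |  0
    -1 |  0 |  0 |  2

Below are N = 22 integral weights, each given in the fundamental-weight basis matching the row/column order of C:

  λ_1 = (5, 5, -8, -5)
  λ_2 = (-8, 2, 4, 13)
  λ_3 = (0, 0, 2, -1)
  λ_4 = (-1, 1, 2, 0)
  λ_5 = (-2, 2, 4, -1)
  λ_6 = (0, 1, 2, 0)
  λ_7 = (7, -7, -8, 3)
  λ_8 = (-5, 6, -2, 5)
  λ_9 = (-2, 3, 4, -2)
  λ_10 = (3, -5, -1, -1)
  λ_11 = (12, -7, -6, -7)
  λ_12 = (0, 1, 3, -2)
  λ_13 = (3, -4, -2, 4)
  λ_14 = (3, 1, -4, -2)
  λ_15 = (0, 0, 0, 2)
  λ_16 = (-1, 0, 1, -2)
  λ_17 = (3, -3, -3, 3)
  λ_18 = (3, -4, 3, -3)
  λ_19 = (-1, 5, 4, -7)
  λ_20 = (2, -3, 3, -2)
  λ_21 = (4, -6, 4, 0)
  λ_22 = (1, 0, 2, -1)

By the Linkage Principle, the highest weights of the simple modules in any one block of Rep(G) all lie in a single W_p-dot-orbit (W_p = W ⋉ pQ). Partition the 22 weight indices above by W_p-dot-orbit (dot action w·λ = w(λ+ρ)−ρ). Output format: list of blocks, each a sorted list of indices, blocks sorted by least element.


C ↔ D_4 under row/col permutation; |W(D_4)| = 192.

Alcove-folded reps (p=7, 22 weights, presented ϖ-order):

  λ_1+ρ ↦ (1, 0, 1, 0)
  λ_2+ρ ↦ (0, 2, 4, 1)
  λ_3+ρ ↦ (1, 1, 3, 0)
  λ_4+ρ ↦ (0, 2, 3, 1)
  λ_5+ρ ↦ (0, 2, 4, 1)
  λ_6+ρ ↦ (0, 2, 3, 1)
  λ_7+ρ ↦ (1, 0, 1, 0)
  λ_8+ρ ↦ (1, 1, 3, 0)
  λ_9+ρ ↦ (0, 2, 3, 1)
  λ_10+ρ ↦ (0, 4, 0, 0)
  λ_11+ρ ↦ (1, 0, 1, 0)
  λ_12+ρ ↦ (0, 2, 4, 1)
  λ_13+ρ ↦ (1, 1, 1, 3)
  λ_14+ρ ↦ (0, 2, 3, 1)
  λ_15+ρ ↦ (1, 1, 1, 3)
  λ_16+ρ ↦ (1, 0, 1, 0)
  λ_17+ρ ↦ (1, 1, 1, 3)
  λ_18+ρ ↦ (0, 2, 3, 1)
  λ_19+ρ ↦ (1, 0, 1, 0)
  λ_20+ρ ↦ (0, 2, 4, 1)
  λ_21+ρ ↦ (1, 1, 1, 3)
  λ_22+ρ ↦ (1, 1, 3, 0)

These 22 weights hit 6 W_7-dot-orbits; sizes (5, 4, 3, 5, 1, 4):

[[1, 7, 11, 16, 19], [2, 5, 12, 20], [3, 8, 22], [4, 6, 9, 14, 18], [10], [13, 15, 17, 21]]


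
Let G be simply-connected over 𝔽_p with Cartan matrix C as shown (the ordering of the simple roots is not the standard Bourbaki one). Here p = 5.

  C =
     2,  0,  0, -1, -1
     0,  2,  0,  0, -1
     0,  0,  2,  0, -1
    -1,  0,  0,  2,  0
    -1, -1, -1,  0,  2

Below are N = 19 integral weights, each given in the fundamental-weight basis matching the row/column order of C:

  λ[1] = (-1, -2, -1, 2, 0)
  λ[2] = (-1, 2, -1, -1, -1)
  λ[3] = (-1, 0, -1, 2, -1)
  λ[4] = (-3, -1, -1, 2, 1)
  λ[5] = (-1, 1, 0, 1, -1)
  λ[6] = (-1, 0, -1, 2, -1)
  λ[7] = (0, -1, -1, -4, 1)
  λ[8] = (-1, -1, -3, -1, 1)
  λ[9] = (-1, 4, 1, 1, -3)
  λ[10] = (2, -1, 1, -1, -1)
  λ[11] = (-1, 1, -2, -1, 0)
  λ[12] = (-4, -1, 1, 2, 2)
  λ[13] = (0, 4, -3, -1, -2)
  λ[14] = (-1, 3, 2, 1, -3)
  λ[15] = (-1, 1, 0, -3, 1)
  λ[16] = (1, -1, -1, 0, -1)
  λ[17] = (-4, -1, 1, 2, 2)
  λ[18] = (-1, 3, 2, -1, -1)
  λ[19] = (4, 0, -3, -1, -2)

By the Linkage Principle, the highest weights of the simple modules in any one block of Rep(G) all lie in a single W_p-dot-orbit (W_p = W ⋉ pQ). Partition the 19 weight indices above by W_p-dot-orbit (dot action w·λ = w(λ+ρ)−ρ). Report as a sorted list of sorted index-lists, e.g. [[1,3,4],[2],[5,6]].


C ↔ D_5 under row/col permutation; |W(D_5)| = 1920.

λ_j+ρ reflected into Ā_5 (⟨·,θ^∨⟩≤5); 5-tuples as given:

    λ_1+ρ ↦ (0, 1, 0, 3, 0)
    λ_2+ρ ↦ (0, 3, 0, 0, 0)
    λ_3+ρ ↦ (0, 1, 0, 3, 0)
    λ_4+ρ ↦ (2, 0, 0, 1, 0)
    λ_5+ρ ↦ (0, 2, 1, 2, 0)
    λ_6+ρ ↦ (0, 1, 0, 3, 0)
    λ_7+ρ ↦ (2, 0, 0, 1, 0)
    λ_8+ρ ↦ (0, 0, 2, 0, 0)
    λ_9+ρ ↦ (0, 3, 0, 0, 0)
    λ_10+ρ ↦ (0, 0, 2, 0, 0)
    λ_11+ρ ↦ (0, 2, 1, 0, 0)
    λ_12+ρ ↦ (0, 0, 2, 0, 0)
    λ_13+ρ ↦ (0, 2, 1, 2, 0)
    λ_14+ρ ↦ (0, 2, 1, 0, 0)
    λ_15+ρ ↦ (0, 2, 1, 0, 0)
    λ_16+ρ ↦ (2, 0, 0, 1, 0)
    λ_17+ρ ↦ (0, 0, 2, 0, 0)
    λ_18+ρ ↦ (0, 2, 1, 0, 0)
    λ_19+ρ ↦ (0, 2, 1, 0, 0)

Linkage partition of the 19 weights (6 classes, p=5):

[[1, 3, 6], [2, 9], [4, 7, 16], [5, 13], [8, 10, 12, 17], [11, 14, 15, 18, 19]]


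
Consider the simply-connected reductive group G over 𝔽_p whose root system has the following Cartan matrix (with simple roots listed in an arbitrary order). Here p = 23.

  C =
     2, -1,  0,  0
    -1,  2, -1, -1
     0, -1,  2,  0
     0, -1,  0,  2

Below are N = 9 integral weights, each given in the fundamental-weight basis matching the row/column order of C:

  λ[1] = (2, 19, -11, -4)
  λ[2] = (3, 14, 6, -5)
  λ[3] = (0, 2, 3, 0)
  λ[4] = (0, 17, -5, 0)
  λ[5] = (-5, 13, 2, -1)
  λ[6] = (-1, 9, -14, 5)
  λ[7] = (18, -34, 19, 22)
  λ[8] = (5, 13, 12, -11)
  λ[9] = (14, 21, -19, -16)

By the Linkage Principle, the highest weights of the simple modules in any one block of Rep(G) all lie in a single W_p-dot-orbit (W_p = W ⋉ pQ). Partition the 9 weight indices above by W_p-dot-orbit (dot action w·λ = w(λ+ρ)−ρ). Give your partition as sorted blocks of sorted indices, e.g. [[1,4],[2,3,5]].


D_4 Cartan matrix, 4 simple roots permuted; ρ=(1,1,1,1).

W_23-reps of the 9 weights in Ā_23 (same 4-coord order as C):

    [1] (3, 0, 10, 3)
    [2] (1, 3, 4, 1)
    [3] (1, 3, 4, 1)
    [4] (1, 3, 4, 1)
    [5] (4, 6, 3, 0)
    [6] (3, 0, 10, 3)
    [7] (4, 6, 3, 0)
    [8] (4, 6, 3, 0)
    [9] (1, 3, 4, 1)

Linkage partition of the 9 weights (3 classes, p=23):

[[1, 6], [2, 3, 4, 9], [5, 7, 8]]


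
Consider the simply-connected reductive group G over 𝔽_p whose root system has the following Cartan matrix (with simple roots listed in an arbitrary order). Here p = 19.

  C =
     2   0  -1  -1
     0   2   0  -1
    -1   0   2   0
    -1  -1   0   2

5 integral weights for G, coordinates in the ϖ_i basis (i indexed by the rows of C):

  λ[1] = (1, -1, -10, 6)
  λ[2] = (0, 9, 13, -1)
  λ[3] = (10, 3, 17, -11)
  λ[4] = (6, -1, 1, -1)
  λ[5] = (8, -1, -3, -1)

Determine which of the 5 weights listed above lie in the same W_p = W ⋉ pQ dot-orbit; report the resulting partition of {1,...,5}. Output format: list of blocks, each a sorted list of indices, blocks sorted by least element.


Cartan matrix: type A_4 (|W|=120); un-permuting the 4 rows.

Ā_19 reps of the 5 weights (A_4, coords as presented):

    1: (7, 0, 2, 0)
    2: (1, 4, 8, 0)
    3: (1, 4, 8, 0)
    4: (7, 0, 2, 0)
    5: (7, 0, 2, 0)

Partition of {1..5} into 2 W_19-dot-orbits:

[[1, 4, 5], [2, 3]]


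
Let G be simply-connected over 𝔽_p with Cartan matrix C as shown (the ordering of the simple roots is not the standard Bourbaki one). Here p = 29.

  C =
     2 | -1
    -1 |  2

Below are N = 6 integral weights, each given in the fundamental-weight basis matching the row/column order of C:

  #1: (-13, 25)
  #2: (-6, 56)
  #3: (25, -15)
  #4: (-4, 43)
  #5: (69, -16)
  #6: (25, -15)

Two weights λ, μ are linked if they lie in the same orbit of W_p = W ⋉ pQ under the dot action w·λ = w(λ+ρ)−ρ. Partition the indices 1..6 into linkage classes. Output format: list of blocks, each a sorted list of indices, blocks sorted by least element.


Type A_2, rank 2, |W|=6; reorder rows/cols to standard.

Each λ_j+ρ reduced to Ā_29; 2-tuples below use C's row order:

  1: (12, 14)
  2: (23, 1)
  3: (12, 14)
  4: (12, 14)
  5: (12, 14)
  6: (12, 14)

Partition of {1..6} into 2 W_29-dot-orbits:

[[1, 3, 4, 5, 6], [2]]


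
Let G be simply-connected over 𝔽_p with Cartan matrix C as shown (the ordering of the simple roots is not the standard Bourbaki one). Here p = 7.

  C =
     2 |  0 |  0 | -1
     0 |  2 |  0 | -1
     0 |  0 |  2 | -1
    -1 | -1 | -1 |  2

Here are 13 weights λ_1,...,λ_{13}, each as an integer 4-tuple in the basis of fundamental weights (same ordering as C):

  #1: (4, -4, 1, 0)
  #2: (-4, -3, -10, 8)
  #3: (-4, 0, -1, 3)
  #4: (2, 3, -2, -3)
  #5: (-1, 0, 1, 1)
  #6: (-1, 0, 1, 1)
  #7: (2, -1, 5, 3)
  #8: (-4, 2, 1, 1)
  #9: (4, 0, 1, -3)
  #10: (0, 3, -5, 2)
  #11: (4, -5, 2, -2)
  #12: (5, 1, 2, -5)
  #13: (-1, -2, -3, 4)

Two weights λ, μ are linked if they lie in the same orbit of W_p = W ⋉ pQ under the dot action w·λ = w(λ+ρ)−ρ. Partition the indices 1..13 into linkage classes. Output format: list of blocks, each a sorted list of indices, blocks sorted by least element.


Type D_4, rank 4, |W|=192; reorder rows/cols to standard.

W_7-reps of the 13 weights in Ā_7 (same 4-coord order as C):

  [1] (3, 1, 0, 1) · [2] (0, 1, 2, 2) · [3] (3, 1, 0, 1) · [4] (0, 1, 2, 1) · [5] (0, 1, 2, 2) · [6] (0, 1, 2, 2) · [7] (0, 3, 3, 0) · [8] (2, 2, 1, 1) · [9] (3, 1, 0, 1) · [10] (0, 3, 3, 0) · [11] (0, 1, 2, 2) · [12] (2, 2, 1, 1) · [13] (0, 1, 2, 2)

5 distinct reps among the 13 weights ⇒ 5 W_7-linkage classes:

[[1, 3, 9], [2, 5, 6, 11, 13], [4], [7, 10], [8, 12]]


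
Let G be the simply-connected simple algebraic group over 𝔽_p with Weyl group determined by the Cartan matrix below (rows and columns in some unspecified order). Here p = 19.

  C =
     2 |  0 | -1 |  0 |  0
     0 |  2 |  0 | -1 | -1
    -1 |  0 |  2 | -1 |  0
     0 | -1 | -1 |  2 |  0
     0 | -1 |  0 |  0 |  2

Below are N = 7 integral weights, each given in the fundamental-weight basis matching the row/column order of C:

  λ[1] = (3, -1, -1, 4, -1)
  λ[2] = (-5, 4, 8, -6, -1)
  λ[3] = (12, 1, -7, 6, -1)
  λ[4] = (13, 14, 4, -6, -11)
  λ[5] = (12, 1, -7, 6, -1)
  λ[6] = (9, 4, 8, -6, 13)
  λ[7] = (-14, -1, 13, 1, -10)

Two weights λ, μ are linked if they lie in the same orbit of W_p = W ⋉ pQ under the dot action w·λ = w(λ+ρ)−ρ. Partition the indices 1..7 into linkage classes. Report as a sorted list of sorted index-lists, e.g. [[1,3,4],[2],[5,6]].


C ↔ A_5 under row/col permutation; |W(A_5)| = 720.

Each λ_j+ρ reduced to Ā_19; 5-tuples below use C's row order:

  [1] (4, 0, 0, 5, 0);  [2] (4, 0, 0, 5, 0);  [3] (7, 2, 6, 1, 0);  [4] (4, 0, 0, 5, 0);  [5] (7, 2, 6, 1, 0);  [6] (4, 0, 0, 5, 0);  [7] (7, 2, 6, 1, 0)

Partition of {1..7} into 2 W_19-dot-orbits:

[[1, 2, 4, 6], [3, 5, 7]]


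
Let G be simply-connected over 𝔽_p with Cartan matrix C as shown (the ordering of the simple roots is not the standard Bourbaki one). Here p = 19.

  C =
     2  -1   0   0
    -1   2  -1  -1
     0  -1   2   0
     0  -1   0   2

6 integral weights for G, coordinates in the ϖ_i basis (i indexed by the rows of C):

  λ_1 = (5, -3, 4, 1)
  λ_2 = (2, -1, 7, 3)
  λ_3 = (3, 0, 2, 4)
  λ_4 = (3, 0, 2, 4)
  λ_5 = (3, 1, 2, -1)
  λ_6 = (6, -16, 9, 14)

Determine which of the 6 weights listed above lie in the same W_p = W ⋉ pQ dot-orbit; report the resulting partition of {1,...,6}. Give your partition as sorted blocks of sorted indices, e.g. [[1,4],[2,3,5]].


Root system D_4: the 4×4 matrix C matches after relabeling.

Folding the 6 weights λ_j+ρ into Ā_19 (reps in the given 4-coord order):

  λ_1+ρ ↦ (4, 2, 3, 0)
  λ_2+ρ ↦ (3, 0, 8, 4)
  λ_3+ρ ↦ (4, 1, 3, 5)
  λ_4+ρ ↦ (4, 1, 3, 5)
  λ_5+ρ ↦ (4, 2, 3, 0)
  λ_6+ρ ↦ (8, 2, 5, 0)

The 6 indices split into 4 linkage classes (same alcove rep ⇔ same W_19-dot-orbit):

[[1, 5], [2], [3, 4], [6]]


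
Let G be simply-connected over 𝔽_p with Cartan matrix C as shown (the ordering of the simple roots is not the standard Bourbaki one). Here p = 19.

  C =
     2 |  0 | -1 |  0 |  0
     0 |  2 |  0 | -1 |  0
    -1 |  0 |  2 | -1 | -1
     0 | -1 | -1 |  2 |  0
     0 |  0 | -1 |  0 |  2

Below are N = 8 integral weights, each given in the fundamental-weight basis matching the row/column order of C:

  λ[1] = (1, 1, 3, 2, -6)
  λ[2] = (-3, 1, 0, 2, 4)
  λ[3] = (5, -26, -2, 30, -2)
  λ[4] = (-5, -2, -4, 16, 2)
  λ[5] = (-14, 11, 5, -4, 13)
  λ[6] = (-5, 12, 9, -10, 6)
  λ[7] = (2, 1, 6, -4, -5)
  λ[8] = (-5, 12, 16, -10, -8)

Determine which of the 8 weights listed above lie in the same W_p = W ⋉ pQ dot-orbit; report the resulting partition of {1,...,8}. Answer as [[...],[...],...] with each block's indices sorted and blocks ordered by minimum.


C ↔ D_5 under row/col permutation; |W(D_5)| = 1920.

Ā_19 reps of the 8 weights (D_5, coords as presented):

  λ_1+ρ ↦ (1, 2, 1, 2, 4) · λ_2+ρ ↦ (1, 2, 1, 2, 4) · λ_3+ρ ↦ (1, 2, 1, 2, 4) · λ_4+ρ ↦ (3, 1, 0, 2, 4) · λ_5+ρ ↦ (3, 1, 0, 2, 4) · λ_6+ρ ↦ (1, 2, 1, 2, 4) · λ_7+ρ ↦ (3, 1, 0, 2, 4) · λ_8+ρ ↦ (1, 2, 1, 2, 4)

The 8 indices split into 2 linkage classes (same alcove rep ⇔ same W_19-dot-orbit):

[[1, 2, 3, 6, 8], [4, 5, 7]]


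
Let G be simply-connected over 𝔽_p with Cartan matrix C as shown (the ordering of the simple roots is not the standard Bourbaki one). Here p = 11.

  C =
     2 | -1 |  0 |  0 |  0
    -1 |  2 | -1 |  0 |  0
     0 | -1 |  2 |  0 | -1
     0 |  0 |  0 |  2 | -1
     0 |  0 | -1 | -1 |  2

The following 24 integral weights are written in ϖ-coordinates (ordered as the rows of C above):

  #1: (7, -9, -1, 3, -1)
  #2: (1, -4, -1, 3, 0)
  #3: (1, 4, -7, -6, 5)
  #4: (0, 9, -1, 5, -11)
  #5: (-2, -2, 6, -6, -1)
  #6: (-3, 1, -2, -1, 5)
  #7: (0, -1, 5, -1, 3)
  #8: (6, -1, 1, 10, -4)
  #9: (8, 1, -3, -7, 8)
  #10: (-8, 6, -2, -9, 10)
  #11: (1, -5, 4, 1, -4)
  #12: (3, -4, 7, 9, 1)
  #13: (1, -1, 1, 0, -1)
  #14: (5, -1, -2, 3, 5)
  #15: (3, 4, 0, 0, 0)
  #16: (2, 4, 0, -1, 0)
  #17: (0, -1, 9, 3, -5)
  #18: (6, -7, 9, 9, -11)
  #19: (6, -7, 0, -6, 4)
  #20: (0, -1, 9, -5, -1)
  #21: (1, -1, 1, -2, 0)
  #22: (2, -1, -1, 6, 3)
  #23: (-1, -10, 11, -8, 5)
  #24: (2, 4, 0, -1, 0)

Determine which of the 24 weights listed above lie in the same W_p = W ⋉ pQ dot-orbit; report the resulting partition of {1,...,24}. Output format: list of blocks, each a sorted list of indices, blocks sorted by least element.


Root system A_5: the 5×5 matrix C matches after relabeling.

Folding the 24 weights λ_j+ρ into Ā_11 (reps in the given 5-coord order):

    λ_1 → (0, 0, 0, 4, 4)
    λ_2 → (0, 1, 0, 2, 2)
    λ_3 → (1, 1, 0, 0, 5)
    λ_4 → (1, 0, 6, 0, 4)
    λ_5 → (1, 1, 0, 0, 5)
    λ_6 → (1, 1, 0, 0, 5)
    λ_7 → (1, 0, 6, 0, 4)
    λ_8 → (0, 1, 0, 2, 2)
    λ_9 → (2, 0, 2, 1, 0)
    λ_10 → (0, 1, 0, 2, 2)
    λ_11 → (2, 0, 2, 1, 0)
    λ_12 → (3, 5, 1, 0, 1)
    λ_13 → (2, 0, 2, 1, 0)
    λ_14 → (1, 1, 0, 0, 5)
    λ_15 → (3, 5, 1, 0, 1)
    λ_16 → (3, 5, 1, 0, 1)
    λ_17 → (1, 0, 6, 0, 4)
    λ_18 → (1, 0, 6, 0, 4)
    λ_19 → (1, 1, 0, 0, 5)
    λ_20 → (1, 0, 6, 0, 4)
    λ_21 → (2, 0, 2, 1, 0)
    λ_22 → (0, 0, 0, 4, 4)
    λ_23 → (2, 0, 2, 1, 0)
    λ_24 → (3, 5, 1, 0, 1)

6 distinct reps among the 24 weights ⇒ 6 W_11-linkage classes:

[[1, 22], [2, 8, 10], [3, 5, 6, 14, 19], [4, 7, 17, 18, 20], [9, 11, 13, 21, 23], [12, 15, 16, 24]]


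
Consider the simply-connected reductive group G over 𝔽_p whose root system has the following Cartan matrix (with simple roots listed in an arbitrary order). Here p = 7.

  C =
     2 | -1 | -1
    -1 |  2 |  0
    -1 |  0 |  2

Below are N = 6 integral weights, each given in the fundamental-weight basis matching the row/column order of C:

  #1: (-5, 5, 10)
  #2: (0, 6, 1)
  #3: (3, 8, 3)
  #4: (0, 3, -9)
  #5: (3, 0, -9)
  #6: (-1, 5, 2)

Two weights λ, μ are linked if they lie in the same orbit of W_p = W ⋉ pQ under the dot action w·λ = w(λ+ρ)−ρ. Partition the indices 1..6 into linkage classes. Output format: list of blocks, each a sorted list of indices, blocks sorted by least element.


Cartan matrix: type A_3 (|W|=24); un-permuting the 3 rows.

Ā_7 reps of the 6 weights (A_3, coords as presented):

    1: (0, 4, 1)
    2: (0, 4, 1)
    3: (1, 2, 3)
    4: (4, 2, 0)
    5: (1, 2, 3)
    6: (0, 4, 1)

Grouping the 6 weights by Ā_7-representative: 3 linkage classes.

[[1, 2, 6], [3, 5], [4]]


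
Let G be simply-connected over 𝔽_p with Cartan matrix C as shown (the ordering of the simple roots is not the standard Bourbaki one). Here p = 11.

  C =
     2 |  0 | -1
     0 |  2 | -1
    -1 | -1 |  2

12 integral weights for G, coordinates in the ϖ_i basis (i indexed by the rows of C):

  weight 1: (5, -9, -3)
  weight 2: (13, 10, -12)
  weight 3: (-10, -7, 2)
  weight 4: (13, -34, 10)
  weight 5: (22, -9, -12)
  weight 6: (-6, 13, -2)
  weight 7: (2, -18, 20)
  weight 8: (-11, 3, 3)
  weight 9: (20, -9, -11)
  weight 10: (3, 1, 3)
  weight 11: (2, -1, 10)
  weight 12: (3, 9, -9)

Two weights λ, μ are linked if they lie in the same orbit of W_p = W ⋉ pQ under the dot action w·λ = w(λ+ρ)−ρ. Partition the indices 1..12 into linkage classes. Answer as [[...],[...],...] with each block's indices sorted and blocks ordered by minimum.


Root system A_3: the 3×3 matrix C matches after relabeling.

W_11-reps of the 12 weights in Ā_11 (same 3-coord order as C):

  λ_1+ρ ↦ (4, 2, 4) · λ_2+ρ ↦ (0, 3, 8) · λ_3+ρ ↦ (2, 5, 3) · λ_4+ρ ↦ (0, 3, 8) · λ_5+ρ ↦ (7, 0, 1) · λ_6+ρ ↦ (2, 5, 3) · λ_7+ρ ↦ (4, 2, 4) · λ_8+ρ ↦ (4, 2, 4) · λ_9+ρ ↦ (7, 0, 1) · λ_10+ρ ↦ (4, 2, 4) · λ_11+ρ ↦ (0, 3, 8) · λ_12+ρ ↦ (4, 2, 4)

These 12 weights hit 4 W_11-dot-orbits; sizes (5, 3, 2, 2):

[[1, 7, 8, 10, 12], [2, 4, 11], [3, 6], [5, 9]]


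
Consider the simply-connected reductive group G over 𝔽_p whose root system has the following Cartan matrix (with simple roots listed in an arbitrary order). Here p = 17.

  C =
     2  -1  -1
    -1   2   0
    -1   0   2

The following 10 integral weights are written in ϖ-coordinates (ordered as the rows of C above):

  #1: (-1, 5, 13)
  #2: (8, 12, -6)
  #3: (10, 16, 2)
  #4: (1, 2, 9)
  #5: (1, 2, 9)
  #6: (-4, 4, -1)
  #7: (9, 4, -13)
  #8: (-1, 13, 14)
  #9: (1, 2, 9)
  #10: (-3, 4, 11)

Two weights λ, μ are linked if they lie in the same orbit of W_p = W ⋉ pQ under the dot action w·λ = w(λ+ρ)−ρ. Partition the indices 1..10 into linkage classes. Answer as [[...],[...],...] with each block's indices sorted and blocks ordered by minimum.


Cartan matrix: type A_3 (|W|=24); un-permuting the 3 rows.

Folding the 10 weights λ_j+ρ into Ā_17 (reps in the given 3-coord order):

  λ_1+ρ ↦ (0, 3, 11);  λ_2+ρ ↦ (4, 8, 0);  λ_3+ρ ↦ (0, 3, 11);  λ_4+ρ ↦ (2, 3, 10);  λ_5+ρ ↦ (2, 3, 10);  λ_6+ρ ↦ (0, 2, 3);  λ_7+ρ ↦ (2, 3, 10);  λ_8+ρ ↦ (0, 2, 3);  λ_9+ρ ↦ (2, 3, 10);  λ_10+ρ ↦ (2, 3, 10)

Partition of {1..10} into 4 W_17-dot-orbits:

[[1, 3], [2], [4, 5, 7, 9, 10], [6, 8]]


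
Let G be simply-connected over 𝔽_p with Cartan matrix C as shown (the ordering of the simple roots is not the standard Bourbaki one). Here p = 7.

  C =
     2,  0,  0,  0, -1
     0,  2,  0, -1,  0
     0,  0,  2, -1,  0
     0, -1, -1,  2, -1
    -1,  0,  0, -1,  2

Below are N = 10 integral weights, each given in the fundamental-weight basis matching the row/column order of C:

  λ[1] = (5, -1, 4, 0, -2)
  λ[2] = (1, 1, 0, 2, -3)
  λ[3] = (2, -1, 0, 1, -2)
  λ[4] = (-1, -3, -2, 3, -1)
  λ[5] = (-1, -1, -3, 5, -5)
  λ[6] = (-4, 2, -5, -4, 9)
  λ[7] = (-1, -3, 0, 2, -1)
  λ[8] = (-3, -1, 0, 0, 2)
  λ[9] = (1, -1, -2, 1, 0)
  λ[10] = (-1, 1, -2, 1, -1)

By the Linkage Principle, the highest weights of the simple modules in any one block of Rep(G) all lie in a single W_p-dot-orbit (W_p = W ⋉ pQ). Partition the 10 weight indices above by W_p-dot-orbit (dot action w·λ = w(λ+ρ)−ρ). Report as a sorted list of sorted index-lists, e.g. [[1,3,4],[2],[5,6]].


Root system D_5: the 5×5 matrix C matches after relabeling.

λ_j+ρ reflected into Ā_7 (⟨·,θ^∨⟩≤7); 5-tuples as given:

    λ_1+ρ ↦ (1, 4, 1, 0, 0)
    λ_2+ρ ↦ (0, 2, 1, 1, 0)
    λ_3+ρ ↦ (2, 0, 1, 1, 1)
    λ_4+ρ ↦ (0, 2, 1, 1, 0)
    λ_5+ρ ↦ (4, 0, 2, 0, 0)
    λ_6+ρ ↦ (0, 1, 0, 3, 0)
    λ_7+ρ ↦ (0, 2, 1, 1, 0)
    λ_8+ρ ↦ (2, 0, 1, 1, 1)
    λ_9+ρ ↦ (2, 0, 1, 1, 1)
    λ_10+ρ ↦ (0, 2, 1, 1, 0)

Grouping the 10 weights by Ā_7-representative: 5 linkage classes.

[[1], [2, 4, 7, 10], [3, 8, 9], [5], [6]]


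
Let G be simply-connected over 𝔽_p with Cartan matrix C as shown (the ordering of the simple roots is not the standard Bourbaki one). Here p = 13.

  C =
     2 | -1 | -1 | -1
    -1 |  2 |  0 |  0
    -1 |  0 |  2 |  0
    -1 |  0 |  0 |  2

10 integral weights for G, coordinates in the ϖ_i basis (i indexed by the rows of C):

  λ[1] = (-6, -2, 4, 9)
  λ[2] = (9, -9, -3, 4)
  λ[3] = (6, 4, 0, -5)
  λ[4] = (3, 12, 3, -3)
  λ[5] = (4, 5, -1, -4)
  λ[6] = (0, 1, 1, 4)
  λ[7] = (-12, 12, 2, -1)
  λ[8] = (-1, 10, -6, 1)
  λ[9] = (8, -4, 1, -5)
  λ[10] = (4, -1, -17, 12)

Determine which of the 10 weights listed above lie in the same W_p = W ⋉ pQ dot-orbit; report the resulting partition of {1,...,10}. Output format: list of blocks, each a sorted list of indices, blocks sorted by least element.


Type D_4, rank 4, |W|=192; reorder rows/cols to standard.

Ā_13 reps of the 10 weights (D_4, coords as presented):

  1: (0, 5, 1, 4)
  2: (2, 6, 0, 3)
  3: (0, 5, 1, 4)
  4: (2, 3, 2, 4)
  5: (2, 6, 0, 3)
  6: (1, 2, 2, 5)
  7: (2, 6, 0, 3)
  8: (2, 6, 0, 3)
  9: (2, 3, 2, 4)
  10: (2, 6, 0, 3)

Linkage partition of the 10 weights (4 classes, p=13):

[[1, 3], [2, 5, 7, 8, 10], [4, 9], [6]]


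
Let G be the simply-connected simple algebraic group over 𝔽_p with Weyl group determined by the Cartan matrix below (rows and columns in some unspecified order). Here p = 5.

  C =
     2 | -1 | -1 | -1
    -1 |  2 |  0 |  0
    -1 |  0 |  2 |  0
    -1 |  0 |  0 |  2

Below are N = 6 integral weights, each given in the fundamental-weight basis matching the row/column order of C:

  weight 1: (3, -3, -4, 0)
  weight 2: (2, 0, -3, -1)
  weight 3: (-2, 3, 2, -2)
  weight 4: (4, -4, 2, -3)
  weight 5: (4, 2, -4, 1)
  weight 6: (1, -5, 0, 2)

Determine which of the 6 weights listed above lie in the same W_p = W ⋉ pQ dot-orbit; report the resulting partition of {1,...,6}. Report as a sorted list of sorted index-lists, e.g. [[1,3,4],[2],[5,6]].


D_4 Cartan matrix, 4 simple roots permuted; ρ=(1,1,1,1).

W_5-reps of the 6 weights in Ā_5 (same 4-coord order as C):

  λ_1+ρ ↦ (1, 1, 2, 0);  λ_2+ρ ↦ (1, 1, 2, 0);  λ_3+ρ ↦ (0, 2, 1, 1);  λ_4+ρ ↦ (2, 0, 0, 1);  λ_5+ρ ↦ (2, 0, 0, 1);  λ_6+ρ ↦ (0, 2, 1, 1)

These 6 weights hit 3 W_5-dot-orbits; sizes (2, 2, 2):

[[1, 2], [3, 6], [4, 5]]


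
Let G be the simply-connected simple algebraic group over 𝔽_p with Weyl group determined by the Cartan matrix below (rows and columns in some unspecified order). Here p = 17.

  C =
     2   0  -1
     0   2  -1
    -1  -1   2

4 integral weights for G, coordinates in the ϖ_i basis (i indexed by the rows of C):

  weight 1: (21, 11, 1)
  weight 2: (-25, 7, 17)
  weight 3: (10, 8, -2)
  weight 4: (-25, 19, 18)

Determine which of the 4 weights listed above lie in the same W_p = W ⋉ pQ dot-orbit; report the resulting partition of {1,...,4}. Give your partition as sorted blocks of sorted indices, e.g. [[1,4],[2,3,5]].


A_3 Cartan matrix, 3 simple roots permuted; ρ=(1,1,1).

λ_j+ρ reflected into Ā_17 (⟨·,θ^∨⟩≤17); 3-tuples as given:

  λ_1+ρ ↦ (2, 2, 3);  λ_2+ρ ↦ (8, 6, 1);  λ_3+ρ ↦ (8, 6, 1);  λ_4+ρ ↦ (2, 2, 3)

Grouping the 4 weights by Ā_17-representative: 2 linkage classes.

[[1, 4], [2, 3]]


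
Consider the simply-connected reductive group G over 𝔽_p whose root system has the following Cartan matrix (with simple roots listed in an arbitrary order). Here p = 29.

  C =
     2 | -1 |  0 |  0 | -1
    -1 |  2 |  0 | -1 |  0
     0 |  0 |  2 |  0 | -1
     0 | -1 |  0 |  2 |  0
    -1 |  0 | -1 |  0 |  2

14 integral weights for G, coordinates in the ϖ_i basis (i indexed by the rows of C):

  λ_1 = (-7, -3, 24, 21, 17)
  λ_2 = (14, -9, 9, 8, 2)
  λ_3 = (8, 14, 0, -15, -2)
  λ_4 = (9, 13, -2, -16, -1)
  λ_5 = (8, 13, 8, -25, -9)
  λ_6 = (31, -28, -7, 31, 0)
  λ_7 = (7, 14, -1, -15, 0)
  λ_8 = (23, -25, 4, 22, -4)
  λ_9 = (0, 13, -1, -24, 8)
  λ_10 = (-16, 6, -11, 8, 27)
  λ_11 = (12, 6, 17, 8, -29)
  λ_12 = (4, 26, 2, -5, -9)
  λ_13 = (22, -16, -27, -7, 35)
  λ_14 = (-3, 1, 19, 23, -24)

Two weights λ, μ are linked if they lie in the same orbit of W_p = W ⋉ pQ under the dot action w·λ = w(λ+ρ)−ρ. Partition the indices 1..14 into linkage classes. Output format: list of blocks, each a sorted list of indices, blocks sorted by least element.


Cartan matrix: type A_5 (|W|=720); un-permuting the 5 rows.

λ_j+ρ reflected into Ā_29 (⟨·,θ^∨⟩≤29); 5-tuples as given:

  1: (6, 2, 3, 6, 1);  2: (7, 8, 10, 1, 3);  3: (8, 1, 0, 14, 1);  4: (8, 1, 0, 14, 1);  5: (8, 1, 0, 14, 1);  6: (3, 20, 2, 1, 0);  7: (8, 1, 0, 14, 1);  8: (3, 20, 2, 1, 0);  9: (8, 1, 0, 14, 1);  10: (7, 8, 10, 1, 3);  11: (7, 8, 10, 1, 3);  12: (3, 20, 2, 1, 0);  13: (6, 2, 3, 6, 1);  14: (3, 20, 2, 1, 0)

4 distinct reps among the 14 weights ⇒ 4 W_29-linkage classes:

[[1, 13], [2, 10, 11], [3, 4, 5, 7, 9], [6, 8, 12, 14]]


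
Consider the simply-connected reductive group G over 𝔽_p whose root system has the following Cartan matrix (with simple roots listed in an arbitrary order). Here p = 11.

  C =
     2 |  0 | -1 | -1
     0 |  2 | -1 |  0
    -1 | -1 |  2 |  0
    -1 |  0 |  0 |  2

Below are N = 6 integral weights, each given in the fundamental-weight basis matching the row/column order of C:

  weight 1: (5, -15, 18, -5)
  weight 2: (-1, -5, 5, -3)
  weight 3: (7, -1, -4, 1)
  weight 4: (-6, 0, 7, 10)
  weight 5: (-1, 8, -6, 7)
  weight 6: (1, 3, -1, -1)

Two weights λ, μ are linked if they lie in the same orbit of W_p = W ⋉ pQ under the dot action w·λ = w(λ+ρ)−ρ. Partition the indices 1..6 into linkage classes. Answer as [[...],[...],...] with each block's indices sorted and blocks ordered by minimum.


Root system A_4: the 4×4 matrix C matches after relabeling.

Folding the 6 weights λ_j+ρ into Ā_11 (reps in the given 4-coord order):

  1: (5, 3, 0, 2) · 2: (2, 4, 0, 0) · 3: (5, 3, 0, 2) · 4: (5, 3, 0, 2) · 5: (5, 3, 0, 2) · 6: (2, 4, 0, 0)

Linkage partition of the 6 weights (2 classes, p=11):

[[1, 3, 4, 5], [2, 6]]


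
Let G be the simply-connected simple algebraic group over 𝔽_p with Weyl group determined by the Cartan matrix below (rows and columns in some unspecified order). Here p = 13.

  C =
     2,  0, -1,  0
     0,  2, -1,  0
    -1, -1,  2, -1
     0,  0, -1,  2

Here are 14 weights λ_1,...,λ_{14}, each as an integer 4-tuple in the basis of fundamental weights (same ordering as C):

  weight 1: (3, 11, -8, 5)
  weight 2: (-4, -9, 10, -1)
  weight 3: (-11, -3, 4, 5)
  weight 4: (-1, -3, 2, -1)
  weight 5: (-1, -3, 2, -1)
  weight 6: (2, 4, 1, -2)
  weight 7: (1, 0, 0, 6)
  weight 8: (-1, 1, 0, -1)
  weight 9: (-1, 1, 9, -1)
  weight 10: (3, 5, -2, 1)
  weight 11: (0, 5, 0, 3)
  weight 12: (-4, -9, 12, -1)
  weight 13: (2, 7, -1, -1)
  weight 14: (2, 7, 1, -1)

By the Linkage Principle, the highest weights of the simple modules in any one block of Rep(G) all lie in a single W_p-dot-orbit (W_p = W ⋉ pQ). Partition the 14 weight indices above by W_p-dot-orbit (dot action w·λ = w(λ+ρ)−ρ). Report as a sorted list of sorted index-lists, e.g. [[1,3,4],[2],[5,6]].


D_4 Cartan matrix, 4 simple roots permuted; ρ=(1,1,1,1).

Alcove-folded reps (p=13, 14 weights, presented ϖ-order):

  [1] (3, 5, 1, 1) · [2] (3, 8, 0, 0) · [3] (3, 5, 1, 1) · [4] (0, 2, 1, 0) · [5] (0, 2, 1, 0) · [6] (3, 5, 1, 1) · [7] (2, 1, 1, 7) · [8] (0, 2, 1, 0) · [9] (0, 2, 1, 0) · [10] (3, 5, 1, 1) · [11] (1, 6, 1, 4) · [12] (3, 8, 0, 0) · [13] (3, 8, 0, 0) · [14] (3, 8, 0, 0)

The 14 indices split into 5 linkage classes (same alcove rep ⇔ same W_13-dot-orbit):

[[1, 3, 6, 10], [2, 12, 13, 14], [4, 5, 8, 9], [7], [11]]
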